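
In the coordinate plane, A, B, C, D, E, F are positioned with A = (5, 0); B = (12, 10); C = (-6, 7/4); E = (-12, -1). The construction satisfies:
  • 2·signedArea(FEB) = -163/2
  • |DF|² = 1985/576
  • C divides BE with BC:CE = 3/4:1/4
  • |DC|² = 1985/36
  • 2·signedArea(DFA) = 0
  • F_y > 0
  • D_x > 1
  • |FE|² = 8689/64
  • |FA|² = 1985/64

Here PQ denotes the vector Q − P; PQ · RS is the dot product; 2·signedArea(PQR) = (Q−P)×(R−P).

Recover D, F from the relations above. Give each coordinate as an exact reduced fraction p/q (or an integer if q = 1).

D = (4/3, 7/12)
F = (-1/2, 7/8)

1. F_x = -1/2  [line -11·x + 24·y + -53/2 = 0 ∩ |FE|² = 8689/64]
2. F_y = 7/8  [line -11·x + 24·y + -53/2 = 0 ∩ |FE|² = 8689/64]
   → F = (-1/2, 7/8)
3. D_x = 4/3  [line 7/8·x + 11/2·y + -35/8 = 0 ∩ |DF|² = 1985/576]
4. D_y = 7/12  [line 7/8·x + 11/2·y + -35/8 = 0 ∩ |DF|² = 1985/576]
   → D = (4/3, 7/12)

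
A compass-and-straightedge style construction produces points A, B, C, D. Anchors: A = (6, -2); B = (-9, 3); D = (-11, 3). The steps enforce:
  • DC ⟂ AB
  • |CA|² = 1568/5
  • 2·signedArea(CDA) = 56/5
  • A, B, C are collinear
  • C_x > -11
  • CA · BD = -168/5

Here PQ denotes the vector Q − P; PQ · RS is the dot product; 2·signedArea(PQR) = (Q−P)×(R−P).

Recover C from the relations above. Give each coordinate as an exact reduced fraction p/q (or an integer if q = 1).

C = (-54/5, 18/5)

1. C_x = -54/5  [A, B, C are collinear ∩ DC ⟂ AB]
2. C_y = 18/5  [A, B, C are collinear ∩ DC ⟂ AB]
   → C = (-54/5, 18/5)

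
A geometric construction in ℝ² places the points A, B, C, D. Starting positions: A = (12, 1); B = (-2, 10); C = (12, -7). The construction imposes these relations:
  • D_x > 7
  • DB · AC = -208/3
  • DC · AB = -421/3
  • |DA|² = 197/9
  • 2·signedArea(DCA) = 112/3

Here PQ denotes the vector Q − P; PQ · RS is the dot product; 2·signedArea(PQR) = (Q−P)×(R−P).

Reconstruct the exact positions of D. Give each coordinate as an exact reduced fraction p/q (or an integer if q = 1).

D = (22/3, 4/3)

1. D_x = 22/3  [DC · AB = -421/3 ∩ DB · AC = -208/3]
2. D_y = 4/3  [DC · AB = -421/3 ∩ DB · AC = -208/3]
   → D = (22/3, 4/3)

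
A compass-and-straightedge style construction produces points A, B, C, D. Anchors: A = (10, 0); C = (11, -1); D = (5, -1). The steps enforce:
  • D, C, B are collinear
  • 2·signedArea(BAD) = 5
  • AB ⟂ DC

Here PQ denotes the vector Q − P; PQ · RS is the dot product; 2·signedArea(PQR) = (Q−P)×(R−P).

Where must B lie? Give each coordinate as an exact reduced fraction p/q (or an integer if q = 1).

1. B_x = 10  [D, C, B are collinear ∩ AB ⟂ DC]
2. B_y = -1  [D, C, B are collinear ∩ AB ⟂ DC]
   → B = (10, -1)

B = (10, -1)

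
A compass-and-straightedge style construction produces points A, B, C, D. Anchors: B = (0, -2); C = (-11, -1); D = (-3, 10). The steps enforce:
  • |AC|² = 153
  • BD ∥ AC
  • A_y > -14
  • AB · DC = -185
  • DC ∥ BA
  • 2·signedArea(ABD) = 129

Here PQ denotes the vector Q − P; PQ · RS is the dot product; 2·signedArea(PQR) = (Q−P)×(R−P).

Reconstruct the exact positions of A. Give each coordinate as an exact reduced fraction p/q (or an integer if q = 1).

A = (-8, -13)

1. A_x = -8  [BD ∥ AC ∩ DC ∥ BA]
2. A_y = -13  [BD ∥ AC ∩ DC ∥ BA]
   → A = (-8, -13)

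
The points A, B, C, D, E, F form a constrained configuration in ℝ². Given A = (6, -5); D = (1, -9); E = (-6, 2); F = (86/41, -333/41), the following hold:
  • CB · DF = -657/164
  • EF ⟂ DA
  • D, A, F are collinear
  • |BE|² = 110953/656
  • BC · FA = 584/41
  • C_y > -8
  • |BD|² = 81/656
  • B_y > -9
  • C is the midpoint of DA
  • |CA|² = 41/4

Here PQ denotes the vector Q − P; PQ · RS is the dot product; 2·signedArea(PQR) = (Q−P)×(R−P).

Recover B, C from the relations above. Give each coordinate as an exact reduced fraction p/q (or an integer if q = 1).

B = (209/164, -360/41)
C = (7/2, -7)

1. C_x = 7/2  [C is the midpoint of DA]
2. C_y = -7  [C is the midpoint of DA]
   → C = (7/2, -7)
3. B_x = 209/164  [line -160/41·x + -128/41·y + -920/41 = 0 ∩ |BD|² = 81/656]
4. B_y = -360/41  [line -160/41·x + -128/41·y + -920/41 = 0 ∩ |BD|² = 81/656]
   → B = (209/164, -360/41)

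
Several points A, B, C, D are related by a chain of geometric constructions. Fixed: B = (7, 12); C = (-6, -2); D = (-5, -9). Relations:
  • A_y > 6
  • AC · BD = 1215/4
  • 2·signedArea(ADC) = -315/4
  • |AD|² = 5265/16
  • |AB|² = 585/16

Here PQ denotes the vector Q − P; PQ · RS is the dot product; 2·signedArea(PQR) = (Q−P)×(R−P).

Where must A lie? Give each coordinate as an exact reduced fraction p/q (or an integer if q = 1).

1. A_x = 4  [2·signedArea(ADC) = -315/4 ∩ AC · BD = 1215/4]
2. A_y = 27/4  [2·signedArea(ADC) = -315/4 ∩ AC · BD = 1215/4]
   → A = (4, 27/4)

A = (4, 27/4)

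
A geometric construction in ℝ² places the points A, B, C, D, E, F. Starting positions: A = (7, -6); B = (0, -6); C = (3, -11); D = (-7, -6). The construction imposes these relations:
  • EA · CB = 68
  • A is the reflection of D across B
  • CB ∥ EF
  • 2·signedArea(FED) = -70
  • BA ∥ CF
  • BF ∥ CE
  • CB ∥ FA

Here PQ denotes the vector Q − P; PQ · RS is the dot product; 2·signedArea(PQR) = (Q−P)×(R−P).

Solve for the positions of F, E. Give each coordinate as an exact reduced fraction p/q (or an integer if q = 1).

E = (13, -16)
F = (10, -11)

1. F_x = 10  [CB ∥ FA ∩ BA ∥ CF]
2. F_y = -11  [CB ∥ FA ∩ BA ∥ CF]
   → F = (10, -11)
3. E_x = 13  [CB ∥ EF ∩ BF ∥ CE]
4. E_y = -16  [CB ∥ EF ∩ BF ∥ CE]
   → E = (13, -16)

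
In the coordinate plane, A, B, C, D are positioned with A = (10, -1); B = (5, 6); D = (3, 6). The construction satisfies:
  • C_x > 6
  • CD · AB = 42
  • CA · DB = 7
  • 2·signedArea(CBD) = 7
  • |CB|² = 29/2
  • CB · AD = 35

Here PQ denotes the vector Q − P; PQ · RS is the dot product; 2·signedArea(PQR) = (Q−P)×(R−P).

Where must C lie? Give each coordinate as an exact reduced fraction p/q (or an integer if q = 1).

1. C_x = 13/2  [2·signedArea(CBD) = 7 ∩ CA · DB = 7]
2. C_y = 5/2  [2·signedArea(CBD) = 7 ∩ CA · DB = 7]
   → C = (13/2, 5/2)

C = (13/2, 5/2)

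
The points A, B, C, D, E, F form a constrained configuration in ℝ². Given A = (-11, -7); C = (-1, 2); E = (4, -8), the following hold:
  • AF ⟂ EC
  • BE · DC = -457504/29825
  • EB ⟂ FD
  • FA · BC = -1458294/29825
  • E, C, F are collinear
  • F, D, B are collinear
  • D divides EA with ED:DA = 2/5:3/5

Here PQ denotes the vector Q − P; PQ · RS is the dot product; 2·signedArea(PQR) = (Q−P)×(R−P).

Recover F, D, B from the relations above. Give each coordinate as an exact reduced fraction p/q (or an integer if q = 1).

B = (-7692/5965, -34902/5965)
D = (-2, -38/5)
F = (3/5, -6/5)

1. F_x = 3/5  [E, C, F are collinear ∩ AF ⟂ EC]
2. F_y = -6/5  [E, C, F are collinear ∩ AF ⟂ EC]
   → F = (3/5, -6/5)
3. D_x = -2  [D divides EA with ED:DA = 2/5:3/5]
4. D_y = -38/5  [D divides EA with ED:DA = 2/5:3/5]
   → D = (-2, -38/5)
5. B_x = -7692/5965  [F, D, B are collinear ∩ EB ⟂ FD]
6. B_y = -34902/5965  [F, D, B are collinear ∩ EB ⟂ FD]
   → B = (-7692/5965, -34902/5965)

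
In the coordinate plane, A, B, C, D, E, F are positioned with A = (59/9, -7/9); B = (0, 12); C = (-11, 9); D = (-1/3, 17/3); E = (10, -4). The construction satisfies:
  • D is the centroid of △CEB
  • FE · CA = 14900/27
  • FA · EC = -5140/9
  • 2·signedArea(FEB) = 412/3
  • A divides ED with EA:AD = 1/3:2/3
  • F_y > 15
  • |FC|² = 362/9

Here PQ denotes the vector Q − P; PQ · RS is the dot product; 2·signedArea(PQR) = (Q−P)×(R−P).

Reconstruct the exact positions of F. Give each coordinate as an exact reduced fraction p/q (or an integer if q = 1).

1. F_x = -32/3  [2·signedArea(FEB) = 412/3 ∩ FA · EC = -5140/9]
2. F_y = 46/3  [2·signedArea(FEB) = 412/3 ∩ FA · EC = -5140/9]
   → F = (-32/3, 46/3)

F = (-32/3, 46/3)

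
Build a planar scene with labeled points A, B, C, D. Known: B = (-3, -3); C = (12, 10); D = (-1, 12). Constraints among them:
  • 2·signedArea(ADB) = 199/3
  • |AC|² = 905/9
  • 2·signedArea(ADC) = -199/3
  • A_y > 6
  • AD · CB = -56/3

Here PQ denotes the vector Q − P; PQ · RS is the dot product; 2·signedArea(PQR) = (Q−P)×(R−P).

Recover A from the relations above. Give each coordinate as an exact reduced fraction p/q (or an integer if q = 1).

1. A_x = 8/3  [2·signedArea(ADC) = -199/3 ∩ 2·signedArea(ADB) = 199/3]
2. A_y = 19/3  [2·signedArea(ADC) = -199/3 ∩ 2·signedArea(ADB) = 199/3]
   → A = (8/3, 19/3)

A = (8/3, 19/3)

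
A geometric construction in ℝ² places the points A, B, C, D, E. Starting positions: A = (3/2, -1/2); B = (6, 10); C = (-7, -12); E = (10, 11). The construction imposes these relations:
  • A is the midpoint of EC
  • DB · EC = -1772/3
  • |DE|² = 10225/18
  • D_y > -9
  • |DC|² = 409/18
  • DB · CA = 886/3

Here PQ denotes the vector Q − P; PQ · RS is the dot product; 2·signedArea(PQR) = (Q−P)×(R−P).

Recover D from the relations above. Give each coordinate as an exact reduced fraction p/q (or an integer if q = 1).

1. D_x = -25/6  [line -17/2·x + -23/2·y + -388/3 = 0 ∩ |DE|² = 10225/18]
2. D_y = -49/6  [line -17/2·x + -23/2·y + -388/3 = 0 ∩ |DE|² = 10225/18]
   → D = (-25/6, -49/6)

D = (-25/6, -49/6)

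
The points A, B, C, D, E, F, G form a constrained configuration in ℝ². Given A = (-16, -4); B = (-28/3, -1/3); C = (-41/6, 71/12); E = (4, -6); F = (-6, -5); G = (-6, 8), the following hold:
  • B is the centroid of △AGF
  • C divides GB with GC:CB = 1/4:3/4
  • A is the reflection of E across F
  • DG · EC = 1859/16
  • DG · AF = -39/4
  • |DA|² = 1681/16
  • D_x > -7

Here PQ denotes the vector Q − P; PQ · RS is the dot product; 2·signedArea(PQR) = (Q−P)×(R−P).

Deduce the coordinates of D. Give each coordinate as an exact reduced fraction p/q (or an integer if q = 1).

D = (-6, -7/4)

1. D_x = -6  [DG · AF = -39/4 ∩ DG · EC = 1859/16]
2. D_y = -7/4  [DG · AF = -39/4 ∩ DG · EC = 1859/16]
   → D = (-6, -7/4)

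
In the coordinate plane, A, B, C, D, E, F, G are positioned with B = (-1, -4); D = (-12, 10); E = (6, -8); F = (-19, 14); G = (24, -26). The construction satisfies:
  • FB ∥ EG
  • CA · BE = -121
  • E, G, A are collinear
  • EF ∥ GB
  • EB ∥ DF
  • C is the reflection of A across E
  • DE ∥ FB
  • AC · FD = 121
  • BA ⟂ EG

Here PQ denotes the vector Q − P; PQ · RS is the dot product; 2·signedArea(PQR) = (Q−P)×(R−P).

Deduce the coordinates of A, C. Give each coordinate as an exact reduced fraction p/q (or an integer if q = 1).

A = (1/2, -5/2)
C = (23/2, -27/2)

1. A_x = 1/2  [E, G, A are collinear ∩ BA ⟂ EG]
2. A_y = -5/2  [E, G, A are collinear ∩ BA ⟂ EG]
   → A = (1/2, -5/2)
3. C_x = 23/2  [C is the reflection of A across E]
4. C_y = -27/2  [C is the reflection of A across E]
   → C = (23/2, -27/2)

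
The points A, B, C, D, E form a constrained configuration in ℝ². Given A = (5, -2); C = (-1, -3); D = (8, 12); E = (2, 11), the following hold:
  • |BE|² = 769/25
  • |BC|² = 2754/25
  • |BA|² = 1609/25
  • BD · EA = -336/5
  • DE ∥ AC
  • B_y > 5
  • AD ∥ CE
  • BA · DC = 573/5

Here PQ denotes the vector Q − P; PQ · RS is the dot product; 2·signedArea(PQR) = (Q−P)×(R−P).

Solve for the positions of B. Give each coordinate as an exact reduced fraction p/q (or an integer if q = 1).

1. B_x = 22/5  [BA · DC = 573/5 ∩ BD · EA = -336/5]
2. B_y = 6  [BA · DC = 573/5 ∩ BD · EA = -336/5]
   → B = (22/5, 6)

B = (22/5, 6)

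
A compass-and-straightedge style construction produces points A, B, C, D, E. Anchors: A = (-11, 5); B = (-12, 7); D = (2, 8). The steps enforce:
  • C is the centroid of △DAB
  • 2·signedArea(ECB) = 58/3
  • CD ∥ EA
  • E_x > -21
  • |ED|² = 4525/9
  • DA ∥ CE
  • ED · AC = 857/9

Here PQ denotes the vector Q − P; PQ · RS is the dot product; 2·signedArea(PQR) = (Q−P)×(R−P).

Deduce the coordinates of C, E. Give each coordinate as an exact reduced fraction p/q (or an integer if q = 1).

C = (-7, 20/3)
E = (-20, 11/3)

1. C_x = -7  [C is the centroid of △DAB]
2. C_y = 20/3  [C is the centroid of △DAB]
   → C = (-7, 20/3)
3. E_x = -20  [CD ∥ EA ∩ DA ∥ CE]
4. E_y = 11/3  [CD ∥ EA ∩ DA ∥ CE]
   → E = (-20, 11/3)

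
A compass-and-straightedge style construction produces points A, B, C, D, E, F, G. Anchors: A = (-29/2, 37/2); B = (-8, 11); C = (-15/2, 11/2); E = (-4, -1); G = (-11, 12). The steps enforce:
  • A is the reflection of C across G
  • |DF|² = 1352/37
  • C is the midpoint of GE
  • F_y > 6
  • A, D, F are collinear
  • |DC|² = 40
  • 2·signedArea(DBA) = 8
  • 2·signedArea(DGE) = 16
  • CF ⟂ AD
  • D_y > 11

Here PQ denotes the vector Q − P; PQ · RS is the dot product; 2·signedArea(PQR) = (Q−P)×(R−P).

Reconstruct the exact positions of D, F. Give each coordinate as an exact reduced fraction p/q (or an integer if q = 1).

1. D_x = -19/2  [2·signedArea(DBA) = 8 ∩ 2·signedArea(DGE) = 16]
2. D_y = 23/2  [2·signedArea(DBA) = 8 ∩ 2·signedArea(DGE) = 16]
   → D = (-19/2, 23/2)
3. F_x = -443/74  [A, D, F are collinear ∩ CF ⟂ AD]
4. F_y = 487/74  [A, D, F are collinear ∩ CF ⟂ AD]
   → F = (-443/74, 487/74)

D = (-19/2, 23/2)
F = (-443/74, 487/74)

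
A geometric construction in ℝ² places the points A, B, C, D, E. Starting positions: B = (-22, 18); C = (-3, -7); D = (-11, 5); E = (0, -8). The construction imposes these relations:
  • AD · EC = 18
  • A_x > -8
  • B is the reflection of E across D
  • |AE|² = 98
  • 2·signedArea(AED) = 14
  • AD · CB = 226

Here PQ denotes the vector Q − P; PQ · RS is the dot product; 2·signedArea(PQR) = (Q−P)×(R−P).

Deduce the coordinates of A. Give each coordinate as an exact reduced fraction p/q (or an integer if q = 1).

A = (-7, -1)

1. A_x = -7  [AD · EC = 18 ∩ 2·signedArea(AED) = 14]
2. A_y = -1  [AD · EC = 18 ∩ 2·signedArea(AED) = 14]
   → A = (-7, -1)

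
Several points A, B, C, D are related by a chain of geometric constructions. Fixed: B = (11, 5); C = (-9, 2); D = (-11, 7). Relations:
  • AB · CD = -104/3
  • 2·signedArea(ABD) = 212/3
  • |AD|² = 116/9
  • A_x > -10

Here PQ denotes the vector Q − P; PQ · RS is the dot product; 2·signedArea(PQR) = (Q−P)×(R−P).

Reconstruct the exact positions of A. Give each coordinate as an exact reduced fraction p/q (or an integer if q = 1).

A = (-29/3, 11/3)

1. A_x = -29/3  [2·signedArea(ABD) = 212/3 ∩ AB · CD = -104/3]
2. A_y = 11/3  [2·signedArea(ABD) = 212/3 ∩ AB · CD = -104/3]
   → A = (-29/3, 11/3)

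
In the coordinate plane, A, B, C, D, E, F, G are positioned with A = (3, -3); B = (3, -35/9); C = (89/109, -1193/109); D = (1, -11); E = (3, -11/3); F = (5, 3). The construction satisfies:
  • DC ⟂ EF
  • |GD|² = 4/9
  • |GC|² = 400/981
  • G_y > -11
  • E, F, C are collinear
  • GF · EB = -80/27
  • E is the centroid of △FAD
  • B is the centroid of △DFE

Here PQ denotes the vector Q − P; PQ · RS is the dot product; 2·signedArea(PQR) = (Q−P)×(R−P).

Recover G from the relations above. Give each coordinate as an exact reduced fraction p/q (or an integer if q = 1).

1. G_y = -31/3  [GF · EB = -80/27]
2. G_x = 1  [|GD|² = 4/9]
   → G = (1, -31/3)

G = (1, -31/3)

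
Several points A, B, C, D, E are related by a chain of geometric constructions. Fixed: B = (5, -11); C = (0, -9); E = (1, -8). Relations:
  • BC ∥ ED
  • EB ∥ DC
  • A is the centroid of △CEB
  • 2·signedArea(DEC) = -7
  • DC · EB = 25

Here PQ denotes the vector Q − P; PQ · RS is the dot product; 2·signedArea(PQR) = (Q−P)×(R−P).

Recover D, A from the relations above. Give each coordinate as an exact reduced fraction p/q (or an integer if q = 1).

1. D_x = -4  [EB ∥ DC ∩ BC ∥ ED]
2. D_y = -6  [EB ∥ DC ∩ BC ∥ ED]
   → D = (-4, -6)
3. A_x = 2  [A is the centroid of △CEB]
4. A_y = -28/3  [A is the centroid of △CEB]
   → A = (2, -28/3)

A = (2, -28/3)
D = (-4, -6)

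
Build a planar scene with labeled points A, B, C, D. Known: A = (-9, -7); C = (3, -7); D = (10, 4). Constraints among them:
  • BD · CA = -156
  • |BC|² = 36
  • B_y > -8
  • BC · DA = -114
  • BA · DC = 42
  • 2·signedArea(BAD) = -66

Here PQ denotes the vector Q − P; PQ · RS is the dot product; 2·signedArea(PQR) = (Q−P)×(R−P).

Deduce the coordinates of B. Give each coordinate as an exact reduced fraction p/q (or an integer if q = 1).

1. B_x = -3  [2·signedArea(BAD) = -66 ∩ BD · CA = -156]
2. B_y = -7  [2·signedArea(BAD) = -66 ∩ BD · CA = -156]
   → B = (-3, -7)

B = (-3, -7)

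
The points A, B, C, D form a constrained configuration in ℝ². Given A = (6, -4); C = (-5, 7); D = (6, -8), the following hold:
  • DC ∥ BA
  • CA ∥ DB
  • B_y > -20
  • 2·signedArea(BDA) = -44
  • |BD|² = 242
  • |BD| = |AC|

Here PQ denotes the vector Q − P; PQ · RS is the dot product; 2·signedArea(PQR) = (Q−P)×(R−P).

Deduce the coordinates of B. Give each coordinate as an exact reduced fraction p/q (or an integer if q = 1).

B = (17, -19)

1. B_x = 17  [DC ∥ BA ∩ CA ∥ DB]
2. B_y = -19  [DC ∥ BA ∩ CA ∥ DB]
   → B = (17, -19)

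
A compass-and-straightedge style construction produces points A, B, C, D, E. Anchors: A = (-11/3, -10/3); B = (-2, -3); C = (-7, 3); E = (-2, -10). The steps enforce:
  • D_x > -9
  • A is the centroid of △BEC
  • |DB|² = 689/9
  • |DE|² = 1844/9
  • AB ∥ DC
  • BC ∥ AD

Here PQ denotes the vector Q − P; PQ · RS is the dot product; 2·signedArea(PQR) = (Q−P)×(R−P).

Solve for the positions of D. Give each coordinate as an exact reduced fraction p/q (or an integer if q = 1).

1. D_x = -26/3  [AB ∥ DC ∩ BC ∥ AD]
2. D_y = 8/3  [AB ∥ DC ∩ BC ∥ AD]
   → D = (-26/3, 8/3)

D = (-26/3, 8/3)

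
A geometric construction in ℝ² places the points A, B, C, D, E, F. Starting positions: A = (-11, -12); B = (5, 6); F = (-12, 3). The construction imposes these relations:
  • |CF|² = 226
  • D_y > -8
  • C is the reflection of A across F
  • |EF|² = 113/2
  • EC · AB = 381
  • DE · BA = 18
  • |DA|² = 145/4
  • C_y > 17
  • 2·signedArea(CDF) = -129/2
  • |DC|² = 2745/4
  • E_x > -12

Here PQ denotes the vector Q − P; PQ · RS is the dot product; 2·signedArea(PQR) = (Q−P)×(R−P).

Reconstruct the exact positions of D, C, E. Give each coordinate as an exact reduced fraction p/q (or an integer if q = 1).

C = (-13, 18)
D = (-7, -15/2)
E = (-23/2, -9/2)

1. C_x = -13  [C is the reflection of A across F]
2. C_y = 18  [C is the reflection of A across F]
   → C = (-13, 18)
3. E_x = -23/2  [line -16·x + -18·y + -265 = 0 ∩ |EF|² = 113/2]
4. E_y = -9/2  [line -16·x + -18·y + -265 = 0 ∩ |EF|² = 113/2]
   → E = (-23/2, -9/2)
5. D_x = -7  [DE · BA = 18 ∩ 2·signedArea(CDF) = -129/2]
6. D_y = -15/2  [DE · BA = 18 ∩ 2·signedArea(CDF) = -129/2]
   → D = (-7, -15/2)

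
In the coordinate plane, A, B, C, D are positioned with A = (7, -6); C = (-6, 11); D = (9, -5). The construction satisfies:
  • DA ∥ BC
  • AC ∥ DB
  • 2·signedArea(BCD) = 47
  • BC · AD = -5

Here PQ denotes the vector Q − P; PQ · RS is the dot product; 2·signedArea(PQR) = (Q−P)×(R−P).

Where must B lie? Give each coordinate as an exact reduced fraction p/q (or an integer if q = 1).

B = (-4, 12)

1. B_x = -4  [DA ∥ BC ∩ AC ∥ DB]
2. B_y = 12  [DA ∥ BC ∩ AC ∥ DB]
   → B = (-4, 12)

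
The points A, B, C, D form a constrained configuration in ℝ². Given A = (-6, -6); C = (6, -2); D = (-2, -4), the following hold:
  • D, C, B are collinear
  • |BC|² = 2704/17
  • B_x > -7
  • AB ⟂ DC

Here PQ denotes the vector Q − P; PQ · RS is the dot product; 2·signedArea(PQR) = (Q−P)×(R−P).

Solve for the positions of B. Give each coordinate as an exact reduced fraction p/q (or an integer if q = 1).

1. B_x = -106/17  [D, C, B are collinear ∩ AB ⟂ DC]
2. B_y = -86/17  [D, C, B are collinear ∩ AB ⟂ DC]
   → B = (-106/17, -86/17)

B = (-106/17, -86/17)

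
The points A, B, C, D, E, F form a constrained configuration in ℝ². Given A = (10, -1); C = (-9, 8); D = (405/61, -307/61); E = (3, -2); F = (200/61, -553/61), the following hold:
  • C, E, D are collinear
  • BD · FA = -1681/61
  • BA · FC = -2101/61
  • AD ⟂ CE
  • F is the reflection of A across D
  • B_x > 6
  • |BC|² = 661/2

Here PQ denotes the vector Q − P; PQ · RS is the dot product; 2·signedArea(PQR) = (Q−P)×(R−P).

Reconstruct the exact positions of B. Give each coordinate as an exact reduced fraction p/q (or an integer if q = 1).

1. B_x = 13/2  [BA · FC = -2101/61 ∩ BD · FA = -1681/61]
2. B_y = -3/2  [BA · FC = -2101/61 ∩ BD · FA = -1681/61]
   → B = (13/2, -3/2)

B = (13/2, -3/2)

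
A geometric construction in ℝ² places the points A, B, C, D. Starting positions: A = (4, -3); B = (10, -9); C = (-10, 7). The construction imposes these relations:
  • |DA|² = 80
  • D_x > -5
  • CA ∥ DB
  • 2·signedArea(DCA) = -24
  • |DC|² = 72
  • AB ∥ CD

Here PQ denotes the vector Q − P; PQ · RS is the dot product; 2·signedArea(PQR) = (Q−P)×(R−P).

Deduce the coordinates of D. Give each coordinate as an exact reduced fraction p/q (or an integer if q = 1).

1. D_x = -4  [CA ∥ DB ∩ AB ∥ CD]
2. D_y = 1  [CA ∥ DB ∩ AB ∥ CD]
   → D = (-4, 1)

D = (-4, 1)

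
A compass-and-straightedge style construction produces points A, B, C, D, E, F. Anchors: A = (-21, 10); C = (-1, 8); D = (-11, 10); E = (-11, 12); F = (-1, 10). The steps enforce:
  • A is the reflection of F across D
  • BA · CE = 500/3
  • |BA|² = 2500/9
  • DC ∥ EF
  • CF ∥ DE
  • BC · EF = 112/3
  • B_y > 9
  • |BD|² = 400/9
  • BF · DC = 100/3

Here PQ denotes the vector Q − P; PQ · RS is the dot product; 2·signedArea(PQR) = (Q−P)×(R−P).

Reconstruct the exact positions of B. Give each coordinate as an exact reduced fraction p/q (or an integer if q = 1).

B = (-13/3, 10)

1. B_x = -13/3  [BF · DC = 100/3 ∩ BA · CE = 500/3]
2. B_y = 10  [BF · DC = 100/3 ∩ BA · CE = 500/3]
   → B = (-13/3, 10)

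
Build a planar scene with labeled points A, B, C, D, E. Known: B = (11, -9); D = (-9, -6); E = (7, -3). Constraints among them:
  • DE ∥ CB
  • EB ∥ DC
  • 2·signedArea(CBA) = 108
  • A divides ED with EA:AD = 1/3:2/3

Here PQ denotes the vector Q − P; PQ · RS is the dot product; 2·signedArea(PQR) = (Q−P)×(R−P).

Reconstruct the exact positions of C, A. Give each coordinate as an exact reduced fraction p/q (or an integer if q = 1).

1. C_x = -5  [DE ∥ CB ∩ EB ∥ DC]
2. C_y = -12  [DE ∥ CB ∩ EB ∥ DC]
   → C = (-5, -12)
3. A_x = 5/3  [A divides ED with EA:AD = 1/3:2/3]
4. A_y = -4  [A divides ED with EA:AD = 1/3:2/3]
   → A = (5/3, -4)

A = (5/3, -4)
C = (-5, -12)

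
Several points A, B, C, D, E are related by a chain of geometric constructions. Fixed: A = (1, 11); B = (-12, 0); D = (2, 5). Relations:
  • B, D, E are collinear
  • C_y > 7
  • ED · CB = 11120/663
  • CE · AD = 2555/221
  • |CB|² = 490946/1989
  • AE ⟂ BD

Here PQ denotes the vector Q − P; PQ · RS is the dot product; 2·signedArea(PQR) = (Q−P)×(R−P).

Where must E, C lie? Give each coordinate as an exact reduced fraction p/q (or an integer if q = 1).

1. E_x = 666/221  [B, D, E are collinear ∩ AE ⟂ BD]
2. E_y = 1185/221  [B, D, E are collinear ∩ AE ⟂ BD]
   → E = (666/221, 1185/221)
3. C_x = 443/221  [CE · AD = 2555/221 ∩ ED · CB = 11120/663]
4. C_y = 4721/663  [CE · AD = 2555/221 ∩ ED · CB = 11120/663]
   → C = (443/221, 4721/663)

C = (443/221, 4721/663)
E = (666/221, 1185/221)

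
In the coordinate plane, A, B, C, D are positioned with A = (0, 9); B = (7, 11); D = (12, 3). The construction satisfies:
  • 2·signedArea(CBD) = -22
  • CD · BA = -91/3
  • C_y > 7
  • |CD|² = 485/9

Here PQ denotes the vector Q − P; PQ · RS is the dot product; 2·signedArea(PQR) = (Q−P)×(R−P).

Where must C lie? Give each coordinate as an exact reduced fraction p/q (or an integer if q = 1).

C = (19/3, 23/3)

1. C_x = 19/3  [CD · BA = -91/3 ∩ 2·signedArea(CBD) = -22]
2. C_y = 23/3  [CD · BA = -91/3 ∩ 2·signedArea(CBD) = -22]
   → C = (19/3, 23/3)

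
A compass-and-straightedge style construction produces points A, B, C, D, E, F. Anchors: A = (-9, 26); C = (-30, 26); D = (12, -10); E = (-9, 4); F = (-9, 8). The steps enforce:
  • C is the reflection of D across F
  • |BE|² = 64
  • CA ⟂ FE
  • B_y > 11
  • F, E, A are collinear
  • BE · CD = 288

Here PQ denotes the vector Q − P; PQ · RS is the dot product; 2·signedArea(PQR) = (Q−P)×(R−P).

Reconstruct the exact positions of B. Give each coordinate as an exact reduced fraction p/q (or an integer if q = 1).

B = (-9, 12)

1. B_x = -9  [line -42·x + 36·y + -810 = 0 ∩ |BE|² = 64]
2. B_y = 12  [line -42·x + 36·y + -810 = 0 ∩ |BE|² = 64]
   → B = (-9, 12)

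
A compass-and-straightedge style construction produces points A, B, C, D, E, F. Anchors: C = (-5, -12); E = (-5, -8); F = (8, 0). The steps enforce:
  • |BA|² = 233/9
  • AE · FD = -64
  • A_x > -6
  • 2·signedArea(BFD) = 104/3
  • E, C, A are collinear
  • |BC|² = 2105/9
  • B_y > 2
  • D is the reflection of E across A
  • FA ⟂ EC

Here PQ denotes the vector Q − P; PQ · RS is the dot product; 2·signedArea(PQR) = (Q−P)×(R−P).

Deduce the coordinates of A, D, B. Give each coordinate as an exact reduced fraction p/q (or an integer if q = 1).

A = (-5, 0)
B = (-2/3, 8/3)
D = (-5, 8)

1. A_x = -5  [E, C, A are collinear ∩ FA ⟂ EC]
2. A_y = 0  [E, C, A are collinear ∩ FA ⟂ EC]
   → A = (-5, 0)
3. D_x = -5  [D is the reflection of E across A]
4. D_y = 8  [D is the reflection of E across A]
   → D = (-5, 8)
5. B_x = -2/3  [line -8·x + -13·y + 88/3 = 0 ∩ |BC|² = 2105/9]
6. B_y = 8/3  [line -8·x + -13·y + 88/3 = 0 ∩ |BC|² = 2105/9]
   → B = (-2/3, 8/3)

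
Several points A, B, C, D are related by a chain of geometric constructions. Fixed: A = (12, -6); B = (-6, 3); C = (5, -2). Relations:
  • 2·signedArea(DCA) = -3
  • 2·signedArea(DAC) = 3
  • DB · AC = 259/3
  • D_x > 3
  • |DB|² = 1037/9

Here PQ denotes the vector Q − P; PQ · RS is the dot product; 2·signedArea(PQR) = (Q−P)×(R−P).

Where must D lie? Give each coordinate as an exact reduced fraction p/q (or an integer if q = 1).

1. D_x = 11/3  [DB · AC = 259/3 ∩ 2·signedArea(DAC) = 3]
2. D_y = -5/3  [DB · AC = 259/3 ∩ 2·signedArea(DAC) = 3]
   → D = (11/3, -5/3)

D = (11/3, -5/3)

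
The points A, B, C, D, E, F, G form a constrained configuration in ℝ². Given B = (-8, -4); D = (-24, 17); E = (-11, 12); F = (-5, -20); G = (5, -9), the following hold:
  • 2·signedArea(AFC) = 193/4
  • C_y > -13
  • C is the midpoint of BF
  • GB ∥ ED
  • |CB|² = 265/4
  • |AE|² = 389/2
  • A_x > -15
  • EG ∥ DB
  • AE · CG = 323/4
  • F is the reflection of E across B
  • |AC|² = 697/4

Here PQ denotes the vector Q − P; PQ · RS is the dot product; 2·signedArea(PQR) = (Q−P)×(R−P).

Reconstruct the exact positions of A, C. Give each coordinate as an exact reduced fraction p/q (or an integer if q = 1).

1. C_x = -13/2  [C is the midpoint of BF]
2. C_y = -12  [C is the midpoint of BF]
   → C = (-13/2, -12)
3. A_x = -29/2  [2·signedArea(AFC) = 193/4 ∩ AE · CG = 323/4]
4. A_y = -3/2  [2·signedArea(AFC) = 193/4 ∩ AE · CG = 323/4]
   → A = (-29/2, -3/2)

A = (-29/2, -3/2)
C = (-13/2, -12)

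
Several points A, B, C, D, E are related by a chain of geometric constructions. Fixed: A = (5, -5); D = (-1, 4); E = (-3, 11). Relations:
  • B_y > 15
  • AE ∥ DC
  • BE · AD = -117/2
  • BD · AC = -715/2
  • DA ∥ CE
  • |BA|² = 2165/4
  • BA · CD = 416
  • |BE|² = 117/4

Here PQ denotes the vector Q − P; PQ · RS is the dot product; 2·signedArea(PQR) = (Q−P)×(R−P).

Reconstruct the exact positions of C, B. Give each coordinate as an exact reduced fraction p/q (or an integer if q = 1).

B = (-6, 31/2)
C = (-9, 20)

1. C_x = -9  [DA ∥ CE ∩ AE ∥ DC]
2. C_y = 20  [DA ∥ CE ∩ AE ∥ DC]
   → C = (-9, 20)
3. B_x = -6  [BE · AD = -117/2 ∩ BA · CD = 416]
4. B_y = 31/2  [BE · AD = -117/2 ∩ BA · CD = 416]
   → B = (-6, 31/2)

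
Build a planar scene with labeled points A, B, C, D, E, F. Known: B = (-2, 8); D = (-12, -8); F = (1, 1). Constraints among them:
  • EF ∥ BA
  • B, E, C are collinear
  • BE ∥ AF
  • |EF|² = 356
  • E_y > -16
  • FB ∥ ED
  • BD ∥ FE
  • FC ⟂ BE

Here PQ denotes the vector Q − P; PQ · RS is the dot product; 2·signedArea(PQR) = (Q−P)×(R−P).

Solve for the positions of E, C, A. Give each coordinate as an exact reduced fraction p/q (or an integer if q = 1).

A = (8, 24)
C = (-1068/289, 702/289)
E = (-9, -15)

1. E_x = -9  [FB ∥ ED ∩ BD ∥ FE]
2. E_y = -15  [FB ∥ ED ∩ BD ∥ FE]
   → E = (-9, -15)
3. C_x = -1068/289  [B, E, C are collinear ∩ FC ⟂ BE]
4. C_y = 702/289  [B, E, C are collinear ∩ FC ⟂ BE]
   → C = (-1068/289, 702/289)
5. A_x = 8  [BE ∥ AF ∩ EF ∥ BA]
6. A_y = 24  [BE ∥ AF ∩ EF ∥ BA]
   → A = (8, 24)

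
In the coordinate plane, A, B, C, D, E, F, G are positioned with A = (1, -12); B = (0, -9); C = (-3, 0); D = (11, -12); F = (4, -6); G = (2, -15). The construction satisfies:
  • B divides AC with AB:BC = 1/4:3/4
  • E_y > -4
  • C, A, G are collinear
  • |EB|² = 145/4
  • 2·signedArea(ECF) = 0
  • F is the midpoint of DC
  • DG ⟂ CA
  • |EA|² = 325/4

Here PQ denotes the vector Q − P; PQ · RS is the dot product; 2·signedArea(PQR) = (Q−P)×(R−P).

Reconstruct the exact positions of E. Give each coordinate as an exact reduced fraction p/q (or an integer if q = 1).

1. E_x = 1/2  [line 6·x + 7·y + 18 = 0 ∩ |EB|² = 145/4]
2. E_y = -3  [line 6·x + 7·y + 18 = 0 ∩ |EB|² = 145/4]
   → E = (1/2, -3)

E = (1/2, -3)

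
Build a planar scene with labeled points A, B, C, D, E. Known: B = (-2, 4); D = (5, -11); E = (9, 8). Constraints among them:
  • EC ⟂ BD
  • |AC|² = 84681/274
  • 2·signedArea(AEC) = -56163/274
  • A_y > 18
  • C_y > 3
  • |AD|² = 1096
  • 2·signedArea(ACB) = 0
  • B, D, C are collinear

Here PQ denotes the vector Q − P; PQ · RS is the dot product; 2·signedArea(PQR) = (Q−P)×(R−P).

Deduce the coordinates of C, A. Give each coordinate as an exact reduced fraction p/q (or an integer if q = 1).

A = (-9, 19)
C = (-429/274, 841/274)

1. C_x = -429/274  [B, D, C are collinear ∩ EC ⟂ BD]
2. C_y = 841/274  [B, D, C are collinear ∩ EC ⟂ BD]
   → C = (-429/274, 841/274)
3. A_x = -9  [2·signedArea(ACB) = 0 ∩ 2·signedArea(AEC) = -56163/274]
4. A_y = 19  [2·signedArea(ACB) = 0 ∩ 2·signedArea(AEC) = -56163/274]
   → A = (-9, 19)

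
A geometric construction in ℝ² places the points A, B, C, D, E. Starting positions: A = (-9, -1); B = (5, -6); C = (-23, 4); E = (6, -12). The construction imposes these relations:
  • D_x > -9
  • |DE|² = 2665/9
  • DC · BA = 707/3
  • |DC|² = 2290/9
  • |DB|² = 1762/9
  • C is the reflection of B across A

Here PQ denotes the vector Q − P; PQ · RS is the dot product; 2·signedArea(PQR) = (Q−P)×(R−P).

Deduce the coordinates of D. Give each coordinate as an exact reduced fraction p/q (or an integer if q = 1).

1. D_x = -26/3  [line 14·x + -5·y + 319/3 = 0 ∩ |DE|² = 2665/9]
2. D_y = -3  [line 14·x + -5·y + 319/3 = 0 ∩ |DE|² = 2665/9]
   → D = (-26/3, -3)

D = (-26/3, -3)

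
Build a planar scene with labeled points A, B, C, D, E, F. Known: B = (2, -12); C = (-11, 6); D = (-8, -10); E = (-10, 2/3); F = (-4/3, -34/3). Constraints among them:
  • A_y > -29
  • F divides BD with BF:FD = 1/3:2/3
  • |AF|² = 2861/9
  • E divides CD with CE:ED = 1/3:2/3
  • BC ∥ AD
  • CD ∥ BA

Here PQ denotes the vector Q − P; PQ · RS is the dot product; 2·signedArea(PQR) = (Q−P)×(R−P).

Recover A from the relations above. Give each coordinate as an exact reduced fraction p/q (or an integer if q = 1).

1. A_x = 5  [BC ∥ AD ∩ CD ∥ BA]
2. A_y = -28  [BC ∥ AD ∩ CD ∥ BA]
   → A = (5, -28)

A = (5, -28)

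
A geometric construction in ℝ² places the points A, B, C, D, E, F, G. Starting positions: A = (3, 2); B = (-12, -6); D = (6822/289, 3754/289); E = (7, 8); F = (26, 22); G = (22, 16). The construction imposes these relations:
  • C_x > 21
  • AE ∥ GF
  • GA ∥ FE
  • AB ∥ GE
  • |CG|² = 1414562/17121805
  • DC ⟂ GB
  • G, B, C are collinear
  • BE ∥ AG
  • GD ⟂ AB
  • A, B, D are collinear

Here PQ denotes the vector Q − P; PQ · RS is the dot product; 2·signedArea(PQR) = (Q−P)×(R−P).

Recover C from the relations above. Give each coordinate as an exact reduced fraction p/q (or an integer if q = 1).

C = (75829/3485, 938669/59245)

1. C_x = 75829/3485  [G, B, C are collinear ∩ DC ⟂ GB]
2. C_y = 938669/59245  [G, B, C are collinear ∩ DC ⟂ GB]
   → C = (75829/3485, 938669/59245)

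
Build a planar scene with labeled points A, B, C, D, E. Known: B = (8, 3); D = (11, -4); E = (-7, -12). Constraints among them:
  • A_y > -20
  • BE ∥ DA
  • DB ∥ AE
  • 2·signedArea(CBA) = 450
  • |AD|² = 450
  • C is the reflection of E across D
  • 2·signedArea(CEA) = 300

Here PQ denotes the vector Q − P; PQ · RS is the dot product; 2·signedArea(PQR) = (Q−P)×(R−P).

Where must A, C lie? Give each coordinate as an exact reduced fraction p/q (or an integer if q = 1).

A = (-4, -19)
C = (29, 4)

1. A_x = -4  [DB ∥ AE ∩ BE ∥ DA]
2. A_y = -19  [DB ∥ AE ∩ BE ∥ DA]
   → A = (-4, -19)
3. C_x = 29  [C is the reflection of E across D]
4. C_y = 4  [C is the reflection of E across D]
   → C = (29, 4)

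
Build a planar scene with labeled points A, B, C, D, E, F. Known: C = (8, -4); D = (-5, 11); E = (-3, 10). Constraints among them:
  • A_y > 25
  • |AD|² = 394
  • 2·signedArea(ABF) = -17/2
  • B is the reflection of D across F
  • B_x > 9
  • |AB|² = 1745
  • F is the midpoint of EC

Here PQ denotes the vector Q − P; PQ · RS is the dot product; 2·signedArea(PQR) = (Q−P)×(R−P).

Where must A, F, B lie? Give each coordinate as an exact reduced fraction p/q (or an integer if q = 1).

A = (-18, 26)
B = (10, -5)
F = (5/2, 3)

1. F_x = 5/2  [F is the midpoint of EC]
2. F_y = 3  [F is the midpoint of EC]
   → F = (5/2, 3)
3. B_x = 10  [B is the reflection of D across F]
4. B_y = -5  [B is the reflection of D across F]
   → B = (10, -5)
5. A_x = -18  [line -8·x + -15/2·y + 51 = 0 ∩ |AD|² = 394]
6. A_y = 26  [line -8·x + -15/2·y + 51 = 0 ∩ |AD|² = 394]
   → A = (-18, 26)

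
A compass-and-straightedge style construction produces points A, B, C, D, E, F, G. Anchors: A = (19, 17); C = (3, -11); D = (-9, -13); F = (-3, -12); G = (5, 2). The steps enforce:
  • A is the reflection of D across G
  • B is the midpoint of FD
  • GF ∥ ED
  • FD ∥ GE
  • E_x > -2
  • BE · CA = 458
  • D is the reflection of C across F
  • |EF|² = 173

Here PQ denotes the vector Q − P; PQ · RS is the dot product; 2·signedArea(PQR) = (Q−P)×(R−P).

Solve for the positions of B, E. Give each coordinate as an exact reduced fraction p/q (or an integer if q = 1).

1. B_x = -6  [B is the midpoint of FD]
2. B_y = -25/2  [B is the midpoint of FD]
   → B = (-6, -25/2)
3. E_x = -1  [GF ∥ ED ∩ FD ∥ GE]
4. E_y = 1  [GF ∥ ED ∩ FD ∥ GE]
   → E = (-1, 1)

B = (-6, -25/2)
E = (-1, 1)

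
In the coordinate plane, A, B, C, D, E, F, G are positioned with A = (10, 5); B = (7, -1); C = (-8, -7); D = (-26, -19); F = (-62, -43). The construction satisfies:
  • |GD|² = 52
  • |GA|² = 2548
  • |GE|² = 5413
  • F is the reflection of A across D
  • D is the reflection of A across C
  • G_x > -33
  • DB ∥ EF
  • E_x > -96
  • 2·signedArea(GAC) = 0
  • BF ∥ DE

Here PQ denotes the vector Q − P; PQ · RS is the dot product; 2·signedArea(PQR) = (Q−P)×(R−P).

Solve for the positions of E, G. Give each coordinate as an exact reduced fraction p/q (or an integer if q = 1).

1. E_x = -95  [DB ∥ EF ∩ BF ∥ DE]
2. E_y = -61  [DB ∥ EF ∩ BF ∥ DE]
   → E = (-95, -61)
3. G_x = -32  [line 12·x + -18·y + -30 = 0 ∩ |GE|² = 5413]
4. G_y = -23  [line 12·x + -18·y + -30 = 0 ∩ |GE|² = 5413]
   → G = (-32, -23)

E = (-95, -61)
G = (-32, -23)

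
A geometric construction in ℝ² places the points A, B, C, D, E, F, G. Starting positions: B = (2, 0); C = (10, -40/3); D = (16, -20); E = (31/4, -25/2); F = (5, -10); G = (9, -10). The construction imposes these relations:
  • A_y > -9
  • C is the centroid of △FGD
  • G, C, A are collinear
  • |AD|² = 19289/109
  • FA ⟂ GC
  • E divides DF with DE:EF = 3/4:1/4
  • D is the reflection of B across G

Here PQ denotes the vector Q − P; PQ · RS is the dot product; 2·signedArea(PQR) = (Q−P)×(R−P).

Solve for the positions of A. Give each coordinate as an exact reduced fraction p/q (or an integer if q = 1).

A = (945/109, -970/109)

1. A_x = 945/109  [G, C, A are collinear ∩ FA ⟂ GC]
2. A_y = -970/109  [G, C, A are collinear ∩ FA ⟂ GC]
   → A = (945/109, -970/109)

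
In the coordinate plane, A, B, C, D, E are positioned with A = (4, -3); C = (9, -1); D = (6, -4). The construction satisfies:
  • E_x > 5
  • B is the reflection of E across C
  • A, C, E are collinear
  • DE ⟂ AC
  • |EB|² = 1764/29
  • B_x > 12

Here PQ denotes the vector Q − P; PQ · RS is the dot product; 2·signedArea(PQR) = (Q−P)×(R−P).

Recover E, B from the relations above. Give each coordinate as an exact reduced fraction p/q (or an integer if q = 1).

1. E_x = 156/29  [A, C, E are collinear ∩ DE ⟂ AC]
2. E_y = -71/29  [A, C, E are collinear ∩ DE ⟂ AC]
   → E = (156/29, -71/29)
3. B_x = 366/29  [B is the reflection of E across C]
4. B_y = 13/29  [B is the reflection of E across C]
   → B = (366/29, 13/29)

B = (366/29, 13/29)
E = (156/29, -71/29)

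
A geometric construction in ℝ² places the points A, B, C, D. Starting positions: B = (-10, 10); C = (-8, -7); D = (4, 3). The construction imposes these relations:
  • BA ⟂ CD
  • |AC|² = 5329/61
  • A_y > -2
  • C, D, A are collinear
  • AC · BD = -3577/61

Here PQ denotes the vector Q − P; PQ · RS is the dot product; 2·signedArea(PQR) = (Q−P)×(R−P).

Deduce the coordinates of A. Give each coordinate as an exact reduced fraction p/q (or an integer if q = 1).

A = (-50/61, -62/61)

1. A_x = -50/61  [C, D, A are collinear ∩ BA ⟂ CD]
2. A_y = -62/61  [C, D, A are collinear ∩ BA ⟂ CD]
   → A = (-50/61, -62/61)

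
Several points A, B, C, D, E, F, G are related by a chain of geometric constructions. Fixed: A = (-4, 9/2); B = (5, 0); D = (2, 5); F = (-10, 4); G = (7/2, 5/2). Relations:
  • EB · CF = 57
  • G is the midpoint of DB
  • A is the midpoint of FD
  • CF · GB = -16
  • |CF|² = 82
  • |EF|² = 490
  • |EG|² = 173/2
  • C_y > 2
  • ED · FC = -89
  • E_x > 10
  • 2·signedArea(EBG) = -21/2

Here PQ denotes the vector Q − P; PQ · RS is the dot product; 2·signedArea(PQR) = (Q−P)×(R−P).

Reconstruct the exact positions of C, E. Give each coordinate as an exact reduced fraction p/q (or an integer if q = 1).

1. C_x = -1  [line -3/2·x + 5/2·y + -9 = 0 ∩ |CF|² = 82]
2. C_y = 3  [line -3/2·x + 5/2·y + -9 = 0 ∩ |CF|² = 82]
   → C = (-1, 3)
3. E_x = 11  [2·signedArea(EBG) = -21/2 ∩ ED · FC = -89]
4. E_y = -3  [2·signedArea(EBG) = -21/2 ∩ ED · FC = -89]
   → E = (11, -3)

C = (-1, 3)
E = (11, -3)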